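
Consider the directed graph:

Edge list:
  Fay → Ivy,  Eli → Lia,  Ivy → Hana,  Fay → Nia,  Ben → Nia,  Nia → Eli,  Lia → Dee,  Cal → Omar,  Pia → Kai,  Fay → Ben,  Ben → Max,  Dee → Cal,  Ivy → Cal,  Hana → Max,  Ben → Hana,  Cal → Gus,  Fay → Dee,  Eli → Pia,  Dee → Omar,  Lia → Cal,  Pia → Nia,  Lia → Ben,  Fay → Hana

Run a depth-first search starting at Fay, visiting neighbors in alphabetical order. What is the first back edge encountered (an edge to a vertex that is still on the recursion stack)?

Lia->Ben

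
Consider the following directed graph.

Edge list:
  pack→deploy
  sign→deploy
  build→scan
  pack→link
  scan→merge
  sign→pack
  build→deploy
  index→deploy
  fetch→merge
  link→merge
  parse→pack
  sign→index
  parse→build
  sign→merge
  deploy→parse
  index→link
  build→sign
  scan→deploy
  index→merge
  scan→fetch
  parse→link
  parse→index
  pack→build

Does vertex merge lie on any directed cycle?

No

merge lies on a cycle iff there is a path from merge back to itself.
Exploring from merge, it never reaches itself; equivalently, its strongly connected component is a singleton.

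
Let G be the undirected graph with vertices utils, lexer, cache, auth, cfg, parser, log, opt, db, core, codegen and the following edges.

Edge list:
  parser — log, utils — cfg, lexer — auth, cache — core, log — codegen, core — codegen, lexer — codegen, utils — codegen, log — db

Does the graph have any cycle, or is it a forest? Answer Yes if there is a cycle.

DFS, tracking each vertex's parent; an edge to a visited non-parent vertex closes a cycle.
Start from parser:
visit parser (parent –)
  visit log (parent parser)
    visit codegen (parent log)
      visit lexer (parent codegen)
        visit auth (parent lexer)
          auth–lexer: parent, skip
        lexer–codegen: parent, skip
      visit utils (parent codegen)
        utils–codegen: parent, skip
        visit cfg (parent utils)
          cfg–utils: parent, skip
      codegen–log: parent, skip
      visit core (parent codegen)
        core–codegen: parent, skip
        visit cache (parent core)
          cache–core: parent, skip
    log–parser: parent, skip
    visit db (parent log)
      db–log: parent, skip
visit opt (parent –)
No non-parent visited neighbor found — the graph is a forest.

No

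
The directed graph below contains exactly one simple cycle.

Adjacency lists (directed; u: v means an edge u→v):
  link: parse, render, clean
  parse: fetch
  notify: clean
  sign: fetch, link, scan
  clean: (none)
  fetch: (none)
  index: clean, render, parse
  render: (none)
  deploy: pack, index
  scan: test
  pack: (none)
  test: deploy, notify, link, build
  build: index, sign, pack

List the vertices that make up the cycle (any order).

scan, sign, test, build

DFS with gray/black marking from test:
test gray
  deploy gray
    pack gray
    pack black
    index gray
      clean gray
      clean black
      render gray
      render black
      parse gray
        fetch gray
        fetch black
      parse black
    index black
  deploy black
  notify gray
    notify→clean: clean black — skip
  notify black
  link gray
    link→parse: parse black — skip
    link→render: render black — skip
    link→clean: clean black — skip
  link black
  build gray
    build→index: index black — skip
    sign gray
      sign→fetch: fetch black — skip
      sign→link: link black — skip
      scan gray
        scan→test: test is gray → back edge
Back edge closes the cycle test → build → sign → scan → test; its vertices are {scan, sign, test, build}.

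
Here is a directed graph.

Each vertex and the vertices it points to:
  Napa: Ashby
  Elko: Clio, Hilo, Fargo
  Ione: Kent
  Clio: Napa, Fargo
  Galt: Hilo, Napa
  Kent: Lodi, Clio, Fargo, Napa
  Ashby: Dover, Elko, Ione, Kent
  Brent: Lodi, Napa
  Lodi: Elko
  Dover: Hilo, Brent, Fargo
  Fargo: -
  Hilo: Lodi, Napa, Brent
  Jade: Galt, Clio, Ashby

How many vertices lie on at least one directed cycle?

10

A vertex is on a directed cycle iff it belongs to a strongly connected component of size ≥ 2 (or has a self-loop).
The vertices on cycles are {Clio, Elko, Hilo, Ione, Kent, Lodi, Napa, Ashby, Brent, Dover} — 10 in total.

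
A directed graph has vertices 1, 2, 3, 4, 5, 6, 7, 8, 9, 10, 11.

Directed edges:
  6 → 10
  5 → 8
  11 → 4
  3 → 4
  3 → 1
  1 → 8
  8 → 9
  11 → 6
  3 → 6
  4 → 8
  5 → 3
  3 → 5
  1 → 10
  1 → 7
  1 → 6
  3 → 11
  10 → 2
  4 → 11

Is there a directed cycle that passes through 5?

5 is on a cycle iff 5 can reach itself via ≥1 edge.
5 → 3 → 5 — yes.

Yes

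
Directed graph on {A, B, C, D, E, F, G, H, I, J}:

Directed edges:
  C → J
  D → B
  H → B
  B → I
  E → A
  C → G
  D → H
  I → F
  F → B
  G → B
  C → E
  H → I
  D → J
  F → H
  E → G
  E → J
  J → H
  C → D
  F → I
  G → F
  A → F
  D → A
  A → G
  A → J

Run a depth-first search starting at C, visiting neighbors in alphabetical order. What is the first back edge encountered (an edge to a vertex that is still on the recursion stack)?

I->F

DFS from C (visiting neighbors in alphabetical order); mark gray on enter, black on exit:
C gray
  D gray
    A gray
      F gray
        B gray
          I gray
            I→F: F is gray → back edge
First back edge: I → F.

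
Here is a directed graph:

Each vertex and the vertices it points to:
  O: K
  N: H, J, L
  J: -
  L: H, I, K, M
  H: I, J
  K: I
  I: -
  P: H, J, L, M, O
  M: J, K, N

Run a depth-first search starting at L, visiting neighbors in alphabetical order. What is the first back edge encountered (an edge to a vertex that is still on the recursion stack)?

N->L

DFS from L (visiting neighbors in alphabetical order); mark gray on enter, black on exit:
L gray
  H gray
    I gray
    I black
    J gray
    J black
  H black
  L→I: I black — skip
  K gray
    K→I: I black — skip
  K black
  M gray
    M→J: J black — skip
    M→K: K black — skip
    N gray
      N→H: H black — skip
      N→J: J black — skip
      N→L: L is gray → back edge
First back edge: N → L.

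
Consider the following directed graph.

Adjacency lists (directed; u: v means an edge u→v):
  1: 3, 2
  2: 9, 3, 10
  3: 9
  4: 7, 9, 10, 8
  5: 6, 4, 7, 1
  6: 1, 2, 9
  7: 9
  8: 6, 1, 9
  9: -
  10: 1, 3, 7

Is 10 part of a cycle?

Yes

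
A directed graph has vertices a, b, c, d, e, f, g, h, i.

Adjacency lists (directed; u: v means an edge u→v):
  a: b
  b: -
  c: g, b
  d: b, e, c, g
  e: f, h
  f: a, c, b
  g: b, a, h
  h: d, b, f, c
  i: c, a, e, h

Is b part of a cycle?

No

b lies on a cycle iff there is a path from b back to itself.
Exploring from b, it never reaches itself; equivalently, its strongly connected component is a singleton.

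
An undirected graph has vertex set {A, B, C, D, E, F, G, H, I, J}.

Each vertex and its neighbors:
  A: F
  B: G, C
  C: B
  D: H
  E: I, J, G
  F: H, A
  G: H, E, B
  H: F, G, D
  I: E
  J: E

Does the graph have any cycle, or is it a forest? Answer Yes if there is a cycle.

DFS, tracking each vertex's parent; an edge to a visited non-parent vertex closes a cycle.
Start from I:
visit I (parent –)
  visit E (parent I)
    E–I: parent, skip
    visit J (parent E)
      J–E: parent, skip
    visit G (parent E)
      visit H (parent G)
        visit F (parent H)
          F–H: parent, skip
          visit A (parent F)
            A–F: parent, skip
        H–G: parent, skip
        visit D (parent H)
          D–H: parent, skip
      G–E: parent, skip
      visit B (parent G)
        B–G: parent, skip
        visit C (parent B)
          C–B: parent, skip
No non-parent visited neighbor found — the graph is a forest.

No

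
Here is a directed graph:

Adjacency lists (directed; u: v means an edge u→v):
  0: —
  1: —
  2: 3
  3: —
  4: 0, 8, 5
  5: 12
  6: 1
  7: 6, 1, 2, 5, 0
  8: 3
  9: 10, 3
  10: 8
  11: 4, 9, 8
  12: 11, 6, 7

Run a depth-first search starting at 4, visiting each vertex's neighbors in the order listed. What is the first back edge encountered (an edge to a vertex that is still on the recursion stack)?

11->4

DFS from 4 (visiting each vertex's neighbors in the order listed); mark gray on enter, black on exit:
4 gray
  0 gray
  0 black
  8 gray
    3 gray
    3 black
  8 black
  5 gray
    12 gray
      11 gray
        11→4: 4 is gray → back edge
First back edge: 11 → 4.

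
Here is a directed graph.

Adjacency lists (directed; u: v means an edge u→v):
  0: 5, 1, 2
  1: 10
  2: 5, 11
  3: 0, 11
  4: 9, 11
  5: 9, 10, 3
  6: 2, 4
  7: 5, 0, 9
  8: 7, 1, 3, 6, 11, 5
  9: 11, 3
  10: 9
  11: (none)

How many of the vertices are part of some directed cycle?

7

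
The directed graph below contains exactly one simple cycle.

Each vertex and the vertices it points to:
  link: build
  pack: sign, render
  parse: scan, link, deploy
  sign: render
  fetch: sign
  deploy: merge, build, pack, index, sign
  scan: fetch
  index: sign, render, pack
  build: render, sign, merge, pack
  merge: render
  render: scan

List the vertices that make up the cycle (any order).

scan, sign, fetch, render

DFS with gray/black marking from scan:
scan gray
  fetch gray
    sign gray
      render gray
        render→scan: scan is gray → back edge
Back edge closes the cycle scan → fetch → sign → render → scan; its vertices are {scan, sign, fetch, render}.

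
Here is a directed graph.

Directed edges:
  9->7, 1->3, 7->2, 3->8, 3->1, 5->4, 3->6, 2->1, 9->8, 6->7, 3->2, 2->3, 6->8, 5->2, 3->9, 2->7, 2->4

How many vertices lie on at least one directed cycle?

A vertex is on a directed cycle iff it belongs to a strongly connected component of size ≥ 2 (or has a self-loop).
The vertices on cycles are {1, 2, 3, 6, 7, 9} — 6 in total.

6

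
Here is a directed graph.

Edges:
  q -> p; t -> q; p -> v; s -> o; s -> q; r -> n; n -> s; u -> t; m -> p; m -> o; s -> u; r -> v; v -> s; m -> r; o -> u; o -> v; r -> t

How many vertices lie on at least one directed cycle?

7

A vertex is on a directed cycle iff it belongs to a strongly connected component of size ≥ 2 (or has a self-loop).
The vertices on cycles are {o, p, q, s, t, u, v} — 7 in total.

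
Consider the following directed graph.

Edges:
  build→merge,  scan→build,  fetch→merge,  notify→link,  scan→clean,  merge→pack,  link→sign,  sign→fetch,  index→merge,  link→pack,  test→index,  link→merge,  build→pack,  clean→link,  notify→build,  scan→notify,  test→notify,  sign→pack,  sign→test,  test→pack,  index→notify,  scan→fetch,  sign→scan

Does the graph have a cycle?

DFS with white/gray/black marking, starting from pack:
pack gray
pack black
notify gray
  link gray
    sign gray
      scan gray
        clean gray
          clean→link: link is gray → back edge
Back edge found, so a cycle exists: link → sign → scan → clean → link.

Yes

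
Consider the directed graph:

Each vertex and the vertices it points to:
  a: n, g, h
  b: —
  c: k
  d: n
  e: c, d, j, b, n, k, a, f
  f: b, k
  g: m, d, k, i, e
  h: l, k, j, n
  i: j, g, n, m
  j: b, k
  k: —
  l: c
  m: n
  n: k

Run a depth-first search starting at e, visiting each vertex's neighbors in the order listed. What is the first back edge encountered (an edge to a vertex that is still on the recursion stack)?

DFS from e (visiting each vertex's neighbors in the order listed); mark gray on enter, black on exit:
e gray
  c gray
    k gray
    k black
  c black
  d gray
    n gray
      n→k: k black — skip
    n black
  d black
  j gray
    b gray
    b black
    j→k: k black — skip
  j black
  e→b: b black — skip
  e→n: n black — skip
  e→k: k black — skip
  a gray
    a→n: n black — skip
    g gray
      m gray
        m→n: n black — skip
      m black
      g→d: d black — skip
      g→k: k black — skip
      i gray
        i→j: j black — skip
        i→g: g is gray → back edge
First back edge: i → g.

i->g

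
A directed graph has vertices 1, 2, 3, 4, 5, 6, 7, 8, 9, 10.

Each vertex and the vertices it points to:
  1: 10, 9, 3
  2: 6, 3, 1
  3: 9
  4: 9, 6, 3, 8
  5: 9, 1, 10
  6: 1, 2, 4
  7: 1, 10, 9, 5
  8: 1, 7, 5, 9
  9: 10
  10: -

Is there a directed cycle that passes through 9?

9 lies on a cycle iff there is a path from 9 back to itself.
Exploring from 9, it never reaches itself; equivalently, its strongly connected component is a singleton.

No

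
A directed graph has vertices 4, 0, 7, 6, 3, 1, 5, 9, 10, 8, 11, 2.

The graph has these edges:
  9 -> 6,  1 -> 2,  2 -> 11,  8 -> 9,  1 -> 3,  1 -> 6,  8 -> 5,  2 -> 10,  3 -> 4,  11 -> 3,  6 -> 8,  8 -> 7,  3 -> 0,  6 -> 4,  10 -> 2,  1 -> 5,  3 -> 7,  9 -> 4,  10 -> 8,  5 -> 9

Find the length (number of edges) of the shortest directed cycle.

For each vertex v, BFS finds the shortest path from v back to v.
The shortest such closed walk is 2 → 10 → 2, length 2.

2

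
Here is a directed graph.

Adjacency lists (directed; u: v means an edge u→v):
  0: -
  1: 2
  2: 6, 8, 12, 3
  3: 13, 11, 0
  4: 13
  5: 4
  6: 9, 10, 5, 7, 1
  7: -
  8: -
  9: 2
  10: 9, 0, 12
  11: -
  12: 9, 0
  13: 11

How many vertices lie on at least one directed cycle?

6

A vertex is on a directed cycle iff it belongs to a strongly connected component of size ≥ 2 (or has a self-loop).
The vertices on cycles are {1, 2, 6, 9, 10, 12} — 6 in total.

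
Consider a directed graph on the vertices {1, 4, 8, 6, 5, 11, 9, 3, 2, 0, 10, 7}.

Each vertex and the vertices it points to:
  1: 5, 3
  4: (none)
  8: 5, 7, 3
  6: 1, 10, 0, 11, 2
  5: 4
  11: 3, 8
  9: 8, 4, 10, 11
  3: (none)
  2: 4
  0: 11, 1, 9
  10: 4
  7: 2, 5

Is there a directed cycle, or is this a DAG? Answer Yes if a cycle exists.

No

DFS with white/gray/black marking, starting from 10:
10 gray
  4 gray
  4 black
10 black
1 gray
  5 gray
    5→4: 4 black — skip
  5 black
  3 gray
  3 black
1 black
8 gray
  8→5: 5 black — skip
  7 gray
    2 gray
      2→4: 4 black — skip
    2 black
    7→5: 5 black — skip
  7 black
  8→3: 3 black — skip
8 black
6 gray
  6→1: 1 black — skip
  6→10: 10 black — skip
  0 gray
    11 gray
      11→3: 3 black — skip
      11→8: 8 black — skip
    11 black
    0→1: 1 black — skip
    9 gray
      9→8: 8 black — skip
      9→4: 4 black — skip
      9→10: 10 black — skip
      9→11: 11 black — skip
    9 black
  0 black
  6→11: 11 black — skip
  6→2: 2 black — skip
6 black
Every edge goes to a white or black vertex — no back edge, so the graph is acyclic.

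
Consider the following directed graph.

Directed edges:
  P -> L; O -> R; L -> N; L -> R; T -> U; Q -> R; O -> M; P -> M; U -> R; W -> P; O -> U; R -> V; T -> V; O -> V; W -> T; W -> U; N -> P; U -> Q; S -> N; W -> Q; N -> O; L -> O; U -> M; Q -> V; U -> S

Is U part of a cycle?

Yes

U is on a cycle iff U can reach itself via ≥1 edge.
U → S → N → O → U — yes.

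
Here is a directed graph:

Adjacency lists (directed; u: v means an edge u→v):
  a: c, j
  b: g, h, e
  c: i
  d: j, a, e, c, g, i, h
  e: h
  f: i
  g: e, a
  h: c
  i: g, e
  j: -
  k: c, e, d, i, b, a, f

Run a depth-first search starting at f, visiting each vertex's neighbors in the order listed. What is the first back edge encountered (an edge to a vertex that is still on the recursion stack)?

c→i

DFS from f (visiting each vertex's neighbors in the order listed); mark gray on enter, black on exit:
f gray
  i gray
    g gray
      e gray
        h gray
          c gray
            c→i: i is gray → back edge
First back edge: c → i.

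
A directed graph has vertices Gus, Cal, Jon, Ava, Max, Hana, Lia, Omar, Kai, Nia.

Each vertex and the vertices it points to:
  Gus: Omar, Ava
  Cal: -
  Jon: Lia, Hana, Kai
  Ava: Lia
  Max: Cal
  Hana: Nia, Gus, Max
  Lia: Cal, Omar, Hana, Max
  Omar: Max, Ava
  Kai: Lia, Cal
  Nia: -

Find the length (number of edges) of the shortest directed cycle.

3

For each vertex v, BFS finds the shortest path from v back to v.
The shortest such closed walk is Ava → Lia → Omar → Ava, length 3.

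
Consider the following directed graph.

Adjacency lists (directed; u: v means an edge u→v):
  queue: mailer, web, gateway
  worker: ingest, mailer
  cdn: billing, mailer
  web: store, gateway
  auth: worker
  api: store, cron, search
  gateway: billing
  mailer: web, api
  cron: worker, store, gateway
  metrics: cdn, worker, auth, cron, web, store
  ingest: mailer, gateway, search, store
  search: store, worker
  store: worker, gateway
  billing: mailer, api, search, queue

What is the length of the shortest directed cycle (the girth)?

For each vertex v, BFS finds the shortest path from v back to v.
The shortest such closed walk is billing → queue → gateway → billing, length 3.

3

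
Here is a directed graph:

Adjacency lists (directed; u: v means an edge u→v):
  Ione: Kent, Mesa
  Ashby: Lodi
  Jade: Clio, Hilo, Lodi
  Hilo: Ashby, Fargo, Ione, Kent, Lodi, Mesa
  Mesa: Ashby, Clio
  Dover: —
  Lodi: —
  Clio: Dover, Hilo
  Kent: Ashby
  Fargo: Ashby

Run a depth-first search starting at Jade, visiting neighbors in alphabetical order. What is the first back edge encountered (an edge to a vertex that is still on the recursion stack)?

DFS from Jade (visiting neighbors in alphabetical order); mark gray on enter, black on exit:
Jade gray
  Clio gray
    Dover gray
    Dover black
    Hilo gray
      Ashby gray
        Lodi gray
        Lodi black
      Ashby black
      Fargo gray
        Fargo→Ashby: Ashby black — skip
      Fargo black
      Ione gray
        Kent gray
          Kent→Ashby: Ashby black — skip
        Kent black
        Mesa gray
          Mesa→Ashby: Ashby black — skip
          Mesa→Clio: Clio is gray → back edge
First back edge: Mesa → Clio.

Mesa→Clio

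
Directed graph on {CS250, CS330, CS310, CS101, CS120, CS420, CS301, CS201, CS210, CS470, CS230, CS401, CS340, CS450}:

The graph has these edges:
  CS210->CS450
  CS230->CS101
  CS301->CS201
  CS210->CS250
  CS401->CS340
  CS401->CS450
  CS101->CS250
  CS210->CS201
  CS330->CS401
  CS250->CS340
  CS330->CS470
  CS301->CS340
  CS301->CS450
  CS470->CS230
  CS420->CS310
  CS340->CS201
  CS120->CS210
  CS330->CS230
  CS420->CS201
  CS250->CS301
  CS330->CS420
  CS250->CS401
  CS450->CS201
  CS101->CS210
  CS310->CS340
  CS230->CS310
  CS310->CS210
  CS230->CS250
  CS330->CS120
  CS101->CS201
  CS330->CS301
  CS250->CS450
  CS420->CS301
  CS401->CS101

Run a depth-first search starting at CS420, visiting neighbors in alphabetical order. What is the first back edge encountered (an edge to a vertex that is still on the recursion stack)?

CS101→CS210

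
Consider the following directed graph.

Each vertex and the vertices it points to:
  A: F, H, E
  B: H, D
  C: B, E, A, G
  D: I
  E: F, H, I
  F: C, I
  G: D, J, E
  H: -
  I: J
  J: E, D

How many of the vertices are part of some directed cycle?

9

A vertex is on a directed cycle iff it belongs to a strongly connected component of size ≥ 2 (or has a self-loop).
The vertices on cycles are {A, B, C, D, E, F, G, I, J} — 9 in total.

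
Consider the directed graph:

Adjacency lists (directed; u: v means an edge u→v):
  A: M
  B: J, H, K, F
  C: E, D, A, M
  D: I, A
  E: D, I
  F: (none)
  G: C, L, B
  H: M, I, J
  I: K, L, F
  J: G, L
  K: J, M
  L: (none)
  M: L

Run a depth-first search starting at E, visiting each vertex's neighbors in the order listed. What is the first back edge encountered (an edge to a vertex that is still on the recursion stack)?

DFS from E (visiting each vertex's neighbors in the order listed); mark gray on enter, black on exit:
E gray
  D gray
    I gray
      K gray
        J gray
          G gray
            C gray
              C→E: E is gray → back edge
First back edge: C → E.

C→E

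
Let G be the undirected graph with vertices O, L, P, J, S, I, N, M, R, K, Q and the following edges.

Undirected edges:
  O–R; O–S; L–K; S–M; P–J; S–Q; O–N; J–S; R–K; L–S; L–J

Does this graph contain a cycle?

Yes

DFS, tracking each vertex's parent; an edge to a visited non-parent vertex closes a cycle.
Start from K:
visit K (parent –)
  visit R (parent K)
    visit O (parent R)
      visit N (parent O)
        N–O: parent, skip
      O–R: parent, skip
      visit S (parent O)
        S–O: parent, skip
        visit L (parent S)
          L–S: parent, skip
          visit J (parent L)
            visit P (parent J)
              P–J: parent, skip
            J–L: parent, skip
            J–S: S visited and ≠ parent → cycle
Cycle: S – L – J – S.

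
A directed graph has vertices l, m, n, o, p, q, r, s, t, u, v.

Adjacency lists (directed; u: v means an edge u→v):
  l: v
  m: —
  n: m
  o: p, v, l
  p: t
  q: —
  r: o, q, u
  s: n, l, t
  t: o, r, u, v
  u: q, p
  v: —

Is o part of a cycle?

o is on a cycle iff o can reach itself via ≥1 edge.
o → p → t → o — yes.

Yes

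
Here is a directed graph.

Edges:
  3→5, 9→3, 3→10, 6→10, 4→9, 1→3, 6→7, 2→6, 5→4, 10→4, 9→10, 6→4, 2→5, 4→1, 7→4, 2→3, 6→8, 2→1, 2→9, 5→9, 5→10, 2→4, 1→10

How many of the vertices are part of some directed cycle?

6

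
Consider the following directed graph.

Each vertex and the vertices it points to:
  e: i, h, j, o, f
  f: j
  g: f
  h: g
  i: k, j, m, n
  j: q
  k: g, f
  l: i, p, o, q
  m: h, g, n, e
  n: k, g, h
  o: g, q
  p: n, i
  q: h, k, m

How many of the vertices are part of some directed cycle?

11

A vertex is on a directed cycle iff it belongs to a strongly connected component of size ≥ 2 (or has a self-loop).
The vertices on cycles are {e, f, g, h, i, j, k, m, n, o, q} — 11 in total.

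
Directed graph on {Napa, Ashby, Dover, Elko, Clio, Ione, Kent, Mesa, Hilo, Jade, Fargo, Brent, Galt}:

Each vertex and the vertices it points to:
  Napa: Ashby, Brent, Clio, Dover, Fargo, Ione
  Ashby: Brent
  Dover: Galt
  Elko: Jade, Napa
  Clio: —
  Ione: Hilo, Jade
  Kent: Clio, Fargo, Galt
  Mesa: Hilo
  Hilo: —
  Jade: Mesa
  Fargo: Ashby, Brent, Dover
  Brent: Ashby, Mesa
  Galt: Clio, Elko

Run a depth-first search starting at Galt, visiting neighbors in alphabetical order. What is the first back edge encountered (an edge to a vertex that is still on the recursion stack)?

Brent->Ashby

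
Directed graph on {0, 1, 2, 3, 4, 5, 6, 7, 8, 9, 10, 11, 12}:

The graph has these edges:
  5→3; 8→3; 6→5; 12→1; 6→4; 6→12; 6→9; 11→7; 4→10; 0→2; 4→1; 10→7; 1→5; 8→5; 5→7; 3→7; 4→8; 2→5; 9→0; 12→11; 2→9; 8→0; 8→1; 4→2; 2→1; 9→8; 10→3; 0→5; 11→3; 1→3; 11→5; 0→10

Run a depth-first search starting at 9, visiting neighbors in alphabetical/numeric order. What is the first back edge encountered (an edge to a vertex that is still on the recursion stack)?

2→9

DFS from 9 (visiting neighbors in alphabetical/numeric order); mark gray on enter, black on exit:
9 gray
  0 gray
    2 gray
      1 gray
        3 gray
          7 gray
          7 black
        3 black
        5 gray
          5→3: 3 black — skip
          5→7: 7 black — skip
        5 black
      1 black
      2→5: 5 black — skip
      2→9: 9 is gray → back edge
First back edge: 2 → 9.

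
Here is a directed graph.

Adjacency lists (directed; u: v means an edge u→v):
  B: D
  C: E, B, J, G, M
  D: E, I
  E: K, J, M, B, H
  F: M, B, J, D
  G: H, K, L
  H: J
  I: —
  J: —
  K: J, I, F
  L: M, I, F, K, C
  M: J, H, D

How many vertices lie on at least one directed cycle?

9

A vertex is on a directed cycle iff it belongs to a strongly connected component of size ≥ 2 (or has a self-loop).
The vertices on cycles are {B, C, D, E, F, G, K, L, M} — 9 in total.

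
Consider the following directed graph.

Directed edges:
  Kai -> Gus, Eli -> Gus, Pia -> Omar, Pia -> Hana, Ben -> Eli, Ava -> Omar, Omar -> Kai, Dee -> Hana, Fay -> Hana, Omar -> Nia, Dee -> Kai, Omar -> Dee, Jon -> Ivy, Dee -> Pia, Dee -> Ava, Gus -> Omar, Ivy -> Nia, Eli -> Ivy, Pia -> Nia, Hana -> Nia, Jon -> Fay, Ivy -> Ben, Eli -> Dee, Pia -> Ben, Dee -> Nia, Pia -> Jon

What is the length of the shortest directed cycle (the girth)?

3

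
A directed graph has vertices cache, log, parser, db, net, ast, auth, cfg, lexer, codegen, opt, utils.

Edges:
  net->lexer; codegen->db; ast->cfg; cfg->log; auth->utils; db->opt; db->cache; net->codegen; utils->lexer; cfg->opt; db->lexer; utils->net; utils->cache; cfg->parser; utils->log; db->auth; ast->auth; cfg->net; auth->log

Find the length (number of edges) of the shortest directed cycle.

For each vertex v, BFS finds the shortest path from v back to v.
The shortest such closed walk is auth → utils → net → codegen → db → auth, length 5.

5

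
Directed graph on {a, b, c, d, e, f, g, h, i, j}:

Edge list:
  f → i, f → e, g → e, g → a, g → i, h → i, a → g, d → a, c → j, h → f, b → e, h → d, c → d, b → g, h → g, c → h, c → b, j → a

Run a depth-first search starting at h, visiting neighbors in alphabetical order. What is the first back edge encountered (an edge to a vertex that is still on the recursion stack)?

DFS from h (visiting neighbors in alphabetical order); mark gray on enter, black on exit:
h gray
  d gray
    a gray
      g gray
        g→a: a is gray → back edge
First back edge: g → a.

g→a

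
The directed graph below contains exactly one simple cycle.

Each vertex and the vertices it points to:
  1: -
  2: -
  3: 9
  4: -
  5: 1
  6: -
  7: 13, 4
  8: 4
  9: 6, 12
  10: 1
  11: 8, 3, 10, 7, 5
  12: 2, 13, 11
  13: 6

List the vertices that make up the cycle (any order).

3, 9, 11, 12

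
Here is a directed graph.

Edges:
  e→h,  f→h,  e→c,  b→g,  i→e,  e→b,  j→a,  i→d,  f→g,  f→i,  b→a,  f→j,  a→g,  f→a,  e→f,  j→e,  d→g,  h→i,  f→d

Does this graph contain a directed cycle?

DFS with white/gray/black marking, starting from c:
c gray
c black
a gray
  g gray
  g black
a black
b gray
  b→g: g black — skip
  b→a: a black — skip
b black
d gray
  d→g: g black — skip
d black
e gray
  f gray
    f→a: a black — skip
    j gray
      j→a: a black — skip
      j→e: e is gray → back edge
Back edge found, so a cycle exists: e → f → j → e.

Yes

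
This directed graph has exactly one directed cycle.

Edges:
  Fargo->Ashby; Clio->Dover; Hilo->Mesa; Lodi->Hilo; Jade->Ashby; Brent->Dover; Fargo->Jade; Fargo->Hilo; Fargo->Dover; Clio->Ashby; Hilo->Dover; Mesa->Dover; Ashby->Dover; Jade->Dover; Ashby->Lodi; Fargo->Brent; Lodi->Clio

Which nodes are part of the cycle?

Clio, Lodi, Ashby

DFS with gray/black marking from Ashby:
Ashby gray
  Lodi gray
    Clio gray
      Clio→Ashby: Ashby is gray → back edge
Back edge closes the cycle Ashby → Lodi → Clio → Ashby; its vertices are {Clio, Lodi, Ashby}.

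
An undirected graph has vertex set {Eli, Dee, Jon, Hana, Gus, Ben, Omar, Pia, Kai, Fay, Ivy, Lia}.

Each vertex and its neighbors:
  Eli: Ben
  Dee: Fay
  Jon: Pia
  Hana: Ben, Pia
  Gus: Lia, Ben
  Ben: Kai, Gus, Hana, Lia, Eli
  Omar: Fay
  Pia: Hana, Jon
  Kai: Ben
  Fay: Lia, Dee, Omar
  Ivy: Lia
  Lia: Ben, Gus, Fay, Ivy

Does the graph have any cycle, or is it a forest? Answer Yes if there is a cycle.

Yes

DFS, tracking each vertex's parent; an edge to a visited non-parent vertex closes a cycle.
Start from Gus:
visit Gus (parent –)
  visit Lia (parent Gus)
    visit Ben (parent Lia)
      visit Kai (parent Ben)
        Kai–Ben: parent, skip
      Ben–Gus: Gus visited and ≠ parent → cycle
Cycle: Gus – Lia – Ben – Gus.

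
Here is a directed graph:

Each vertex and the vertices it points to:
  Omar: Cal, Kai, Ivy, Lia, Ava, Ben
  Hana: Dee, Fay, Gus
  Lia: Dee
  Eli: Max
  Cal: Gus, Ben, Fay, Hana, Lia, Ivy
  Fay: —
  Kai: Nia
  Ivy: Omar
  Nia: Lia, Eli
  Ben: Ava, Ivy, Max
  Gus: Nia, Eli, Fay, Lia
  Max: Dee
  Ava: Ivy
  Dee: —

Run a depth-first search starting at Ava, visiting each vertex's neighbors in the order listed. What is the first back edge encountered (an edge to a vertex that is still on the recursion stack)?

DFS from Ava (visiting each vertex's neighbors in the order listed); mark gray on enter, black on exit:
Ava gray
  Ivy gray
    Omar gray
      Cal gray
        Gus gray
          Nia gray
            Lia gray
              Dee gray
              Dee black
            Lia black
            Eli gray
              Max gray
                Max→Dee: Dee black — skip
              Max black
            Eli black
          Nia black
          Gus→Eli: Eli black — skip
          Fay gray
          Fay black
          Gus→Lia: Lia black — skip
        Gus black
        Ben gray
          Ben→Ava: Ava is gray → back edge
First back edge: Ben → Ava.

Ben→Ava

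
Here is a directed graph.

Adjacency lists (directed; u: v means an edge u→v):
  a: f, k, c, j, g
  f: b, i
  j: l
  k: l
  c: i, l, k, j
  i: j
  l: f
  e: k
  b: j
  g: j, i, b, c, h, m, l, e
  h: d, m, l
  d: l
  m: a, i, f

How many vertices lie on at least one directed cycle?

A vertex is on a directed cycle iff it belongs to a strongly connected component of size ≥ 2 (or has a self-loop).
The vertices on cycles are {a, b, f, g, h, i, j, l, m} — 9 in total.

9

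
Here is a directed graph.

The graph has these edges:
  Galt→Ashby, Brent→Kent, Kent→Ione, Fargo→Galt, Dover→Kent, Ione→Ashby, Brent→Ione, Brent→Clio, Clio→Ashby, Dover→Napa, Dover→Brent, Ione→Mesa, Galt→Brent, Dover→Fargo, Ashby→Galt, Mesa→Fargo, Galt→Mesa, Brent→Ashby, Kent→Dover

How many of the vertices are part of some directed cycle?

A vertex is on a directed cycle iff it belongs to a strongly connected component of size ≥ 2 (or has a self-loop).
The vertices on cycles are {Clio, Galt, Ione, Kent, Mesa, Ashby, Brent, Dover, Fargo} — 9 in total.

9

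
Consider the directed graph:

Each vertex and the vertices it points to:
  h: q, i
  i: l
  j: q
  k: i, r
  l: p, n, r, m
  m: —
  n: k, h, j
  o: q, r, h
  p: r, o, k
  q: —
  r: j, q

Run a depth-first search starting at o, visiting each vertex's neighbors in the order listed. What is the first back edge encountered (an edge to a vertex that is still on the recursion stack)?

p→o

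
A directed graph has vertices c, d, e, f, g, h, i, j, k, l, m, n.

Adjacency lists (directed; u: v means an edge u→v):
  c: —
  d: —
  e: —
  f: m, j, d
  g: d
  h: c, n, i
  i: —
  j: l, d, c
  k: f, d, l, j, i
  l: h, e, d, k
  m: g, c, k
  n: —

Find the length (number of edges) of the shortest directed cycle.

For each vertex v, BFS finds the shortest path from v back to v.
The shortest such closed walk is l → k → l, length 2.

2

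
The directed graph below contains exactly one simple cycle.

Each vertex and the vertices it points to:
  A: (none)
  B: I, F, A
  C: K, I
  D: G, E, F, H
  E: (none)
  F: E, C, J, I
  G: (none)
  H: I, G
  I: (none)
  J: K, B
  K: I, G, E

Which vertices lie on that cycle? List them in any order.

DFS with gray/black marking from F:
F gray
  E gray
  E black
  C gray
    K gray
      I gray
      I black
      G gray
      G black
      K→E: E black — skip
    K black
    C→I: I black — skip
  C black
  J gray
    J→K: K black — skip
    B gray
      B→I: I black — skip
      B→F: F is gray → back edge
Back edge closes the cycle F → J → B → F; its vertices are {B, F, J}.

B, F, J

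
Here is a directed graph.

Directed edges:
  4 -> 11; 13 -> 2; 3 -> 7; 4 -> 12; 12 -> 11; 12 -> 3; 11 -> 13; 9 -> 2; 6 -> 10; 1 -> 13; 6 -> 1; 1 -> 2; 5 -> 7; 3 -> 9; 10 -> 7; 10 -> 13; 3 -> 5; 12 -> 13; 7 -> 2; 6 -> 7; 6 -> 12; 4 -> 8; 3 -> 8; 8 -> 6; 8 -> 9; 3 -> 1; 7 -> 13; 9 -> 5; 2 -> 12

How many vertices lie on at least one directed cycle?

A vertex is on a directed cycle iff it belongs to a strongly connected component of size ≥ 2 (or has a self-loop).
The vertices on cycles are {1, 2, 3, 5, 6, 7, 8, 9, 10, 11, 12, 13} — 12 in total.

12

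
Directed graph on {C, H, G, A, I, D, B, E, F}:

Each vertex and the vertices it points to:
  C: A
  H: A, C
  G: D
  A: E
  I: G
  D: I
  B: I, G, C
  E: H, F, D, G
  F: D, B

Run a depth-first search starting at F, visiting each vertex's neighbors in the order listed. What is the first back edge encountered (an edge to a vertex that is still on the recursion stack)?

DFS from F (visiting each vertex's neighbors in the order listed); mark gray on enter, black on exit:
F gray
  D gray
    I gray
      G gray
        G→D: D is gray → back edge
First back edge: G → D.

G→D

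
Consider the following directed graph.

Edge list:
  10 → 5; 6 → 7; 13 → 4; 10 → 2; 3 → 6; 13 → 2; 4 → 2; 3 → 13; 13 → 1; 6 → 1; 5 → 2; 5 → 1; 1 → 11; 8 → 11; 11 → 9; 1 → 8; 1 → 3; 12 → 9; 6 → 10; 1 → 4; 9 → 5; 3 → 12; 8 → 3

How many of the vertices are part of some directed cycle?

10

A vertex is on a directed cycle iff it belongs to a strongly connected component of size ≥ 2 (or has a self-loop).
The vertices on cycles are {1, 3, 5, 6, 8, 9, 10, 11, 12, 13} — 10 in total.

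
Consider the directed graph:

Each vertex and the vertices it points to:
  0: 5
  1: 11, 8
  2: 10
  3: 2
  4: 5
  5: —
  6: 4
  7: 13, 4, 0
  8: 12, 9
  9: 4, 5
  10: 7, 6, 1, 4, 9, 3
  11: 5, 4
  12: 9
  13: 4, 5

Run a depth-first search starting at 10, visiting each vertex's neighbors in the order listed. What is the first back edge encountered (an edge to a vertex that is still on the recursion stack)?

2->10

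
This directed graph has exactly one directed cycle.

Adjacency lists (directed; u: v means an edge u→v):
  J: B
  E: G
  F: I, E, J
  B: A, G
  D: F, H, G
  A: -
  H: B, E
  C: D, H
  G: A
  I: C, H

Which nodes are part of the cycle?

DFS with gray/black marking from C:
C gray
  D gray
    F gray
      I gray
        I→C: C is gray → back edge
Back edge closes the cycle C → D → F → I → C; its vertices are {C, D, F, I}.

C, D, F, I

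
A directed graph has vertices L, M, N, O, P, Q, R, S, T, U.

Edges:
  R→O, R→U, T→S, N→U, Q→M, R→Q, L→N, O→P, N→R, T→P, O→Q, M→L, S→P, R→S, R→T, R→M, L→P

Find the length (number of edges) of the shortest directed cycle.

For each vertex v, BFS finds the shortest path from v back to v.
The shortest such closed walk is N → R → M → L → N, length 4.

4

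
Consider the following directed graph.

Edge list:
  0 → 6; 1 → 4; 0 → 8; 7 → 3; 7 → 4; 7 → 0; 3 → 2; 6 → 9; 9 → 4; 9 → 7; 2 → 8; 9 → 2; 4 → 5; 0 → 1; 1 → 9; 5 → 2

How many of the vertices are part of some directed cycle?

A vertex is on a directed cycle iff it belongs to a strongly connected component of size ≥ 2 (or has a self-loop).
The vertices on cycles are {0, 1, 6, 7, 9} — 5 in total.

5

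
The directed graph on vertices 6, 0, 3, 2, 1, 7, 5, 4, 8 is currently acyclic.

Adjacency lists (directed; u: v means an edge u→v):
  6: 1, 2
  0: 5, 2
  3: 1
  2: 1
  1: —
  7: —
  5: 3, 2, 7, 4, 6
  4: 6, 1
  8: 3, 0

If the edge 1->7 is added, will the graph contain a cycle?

Adding 1→7 creates a cycle iff 7 can already reach 1.
Explore from 7: no path reaches 1. The graph stays acyclic.

No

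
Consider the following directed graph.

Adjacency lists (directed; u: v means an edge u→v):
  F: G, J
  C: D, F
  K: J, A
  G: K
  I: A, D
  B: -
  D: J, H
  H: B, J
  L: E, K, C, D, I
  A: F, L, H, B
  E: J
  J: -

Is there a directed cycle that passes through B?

B lies on a cycle iff there is a path from B back to itself.
Exploring from B, it never reaches itself; equivalently, its strongly connected component is a singleton.

No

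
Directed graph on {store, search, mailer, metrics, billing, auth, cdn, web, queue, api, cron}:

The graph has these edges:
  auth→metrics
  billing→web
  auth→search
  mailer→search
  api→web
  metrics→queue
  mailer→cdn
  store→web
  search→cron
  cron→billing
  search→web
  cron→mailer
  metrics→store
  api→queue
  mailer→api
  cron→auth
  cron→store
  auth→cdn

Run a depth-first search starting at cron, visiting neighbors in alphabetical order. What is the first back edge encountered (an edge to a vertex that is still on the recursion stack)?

DFS from cron (visiting neighbors in alphabetical order); mark gray on enter, black on exit:
cron gray
  auth gray
    cdn gray
    cdn black
    metrics gray
      queue gray
      queue black
      store gray
        web gray
        web black
      store black
    metrics black
    search gray
      search→cron: cron is gray → back edge
First back edge: search → cron.

search->cron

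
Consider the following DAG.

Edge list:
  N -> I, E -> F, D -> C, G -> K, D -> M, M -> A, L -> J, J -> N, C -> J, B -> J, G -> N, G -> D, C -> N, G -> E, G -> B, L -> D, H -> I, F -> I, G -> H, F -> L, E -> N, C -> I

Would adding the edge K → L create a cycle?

No

Adding K→L creates a cycle iff L can already reach K.
Explore from L: no path reaches K. The graph stays acyclic.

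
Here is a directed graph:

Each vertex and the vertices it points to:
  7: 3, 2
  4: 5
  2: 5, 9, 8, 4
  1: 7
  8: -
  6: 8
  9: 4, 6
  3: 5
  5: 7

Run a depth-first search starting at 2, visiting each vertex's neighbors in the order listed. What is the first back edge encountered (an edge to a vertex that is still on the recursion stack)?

3->5

DFS from 2 (visiting each vertex's neighbors in the order listed); mark gray on enter, black on exit:
2 gray
  5 gray
    7 gray
      3 gray
        3→5: 5 is gray → back edge
First back edge: 3 → 5.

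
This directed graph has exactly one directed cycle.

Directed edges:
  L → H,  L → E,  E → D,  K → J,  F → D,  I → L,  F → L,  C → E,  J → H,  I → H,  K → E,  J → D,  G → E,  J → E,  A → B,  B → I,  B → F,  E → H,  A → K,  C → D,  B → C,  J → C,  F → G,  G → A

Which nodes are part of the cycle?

DFS with gray/black marking from A:
A gray
  K gray
    E gray
      H gray
      H black
      D gray
      D black
    E black
    J gray
      J→H: H black — skip
      J→E: E black — skip
      C gray
        C→E: E black — skip
        C→D: D black — skip
      C black
      J→D: D black — skip
    J black
  K black
  B gray
    B→C: C black — skip
    I gray
      L gray
        L→H: H black — skip
        L→E: E black — skip
      L black
      I→H: H black — skip
    I black
    F gray
      G gray
        G→A: A is gray → back edge
Back edge closes the cycle A → B → F → G → A; its vertices are {A, B, F, G}.

A, B, F, G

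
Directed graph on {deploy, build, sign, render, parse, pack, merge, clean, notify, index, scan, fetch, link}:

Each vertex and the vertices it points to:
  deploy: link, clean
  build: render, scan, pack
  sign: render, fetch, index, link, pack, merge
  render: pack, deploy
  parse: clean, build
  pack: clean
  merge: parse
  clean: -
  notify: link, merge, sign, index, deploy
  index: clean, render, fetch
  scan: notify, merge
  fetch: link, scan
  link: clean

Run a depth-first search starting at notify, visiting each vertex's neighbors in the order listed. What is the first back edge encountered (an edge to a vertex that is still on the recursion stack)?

DFS from notify (visiting each vertex's neighbors in the order listed); mark gray on enter, black on exit:
notify gray
  link gray
    clean gray
    clean black
  link black
  merge gray
    parse gray
      parse→clean: clean black — skip
      build gray
        render gray
          pack gray
            pack→clean: clean black — skip
          pack black
          deploy gray
            deploy→link: link black — skip
            deploy→clean: clean black — skip
          deploy black
        render black
        scan gray
          scan→notify: notify is gray → back edge
First back edge: scan → notify.

scan→notify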